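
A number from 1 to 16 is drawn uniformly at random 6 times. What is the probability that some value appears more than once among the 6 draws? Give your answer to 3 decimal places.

0.656

P(all 6 different) = 16/16 · 15/16 · ··· · 11/16 ≈ 0.344.
P(at least two equal) = 1 − 0.344 = 0.656.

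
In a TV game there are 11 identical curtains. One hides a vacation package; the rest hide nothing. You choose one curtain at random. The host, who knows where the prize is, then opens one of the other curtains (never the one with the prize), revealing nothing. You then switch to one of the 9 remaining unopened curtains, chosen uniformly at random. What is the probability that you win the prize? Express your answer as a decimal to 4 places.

0.1010

Your original curtain holds the prize with probability 1/11, so the other 10 collectively hold it with probability 10/11.
The host can always find an empty curtain to open, so this doesn't change that 10/11; it is now spread over the 9 remaining unopened curtains.
P(win by switching) = (10/11) · (1/9) = 10/99 ≈ 0.1010.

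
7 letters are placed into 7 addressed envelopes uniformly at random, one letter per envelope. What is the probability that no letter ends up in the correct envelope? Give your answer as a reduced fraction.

This is the derangement probability: permutations of 7 with no fixed point.
D(7) = 7! · (1 − 1/1! + 1/2! − ··· + (−1)^7/7!) = 1854.
P = 1854/5040 = 103/280.

103/280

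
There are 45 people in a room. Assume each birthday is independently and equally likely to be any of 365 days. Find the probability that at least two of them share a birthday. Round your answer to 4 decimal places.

0.9410

It's easier to compute the probability that all 45 are distinct.
P(all distinct) = 365/365 · 364/365 · ··· · 321/365 ≈ 0.0590.
So the probability of at least one match is 1 − 0.0590 = 0.9410.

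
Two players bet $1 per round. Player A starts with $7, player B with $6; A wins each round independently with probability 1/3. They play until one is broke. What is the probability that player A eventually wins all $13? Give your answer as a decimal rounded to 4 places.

0.0155

Let r = q/p = (2/3)/(1/3) = 2. The recurrence P(i) = p·P(i+1) + q·P(i−1) with P(0)=0, P(13)=1 gives P(i) = (1 − r^i)/(1 − r^13).
P(7) = (1 − (2)^7) / (1 − (2)^13) = 127/8191 ≈ 0.0155.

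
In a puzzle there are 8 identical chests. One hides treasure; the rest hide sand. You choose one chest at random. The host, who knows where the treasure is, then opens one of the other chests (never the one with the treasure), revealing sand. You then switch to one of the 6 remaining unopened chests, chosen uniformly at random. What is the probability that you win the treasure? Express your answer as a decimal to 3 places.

Your original chest holds the treasure with probability 1/8, so the other 7 collectively hold it with probability 7/8.
The host can always find an empty chest to open, so this doesn't change that 7/8; it is now spread over the 6 remaining unopened chests.
P(win by switching) = (7/8) · (1/6) = 7/48 ≈ 0.146.

0.146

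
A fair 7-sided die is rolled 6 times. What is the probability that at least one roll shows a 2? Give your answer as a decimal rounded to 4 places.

0.6034

P(no roll shows a 2) = (6/7)^6 ≈ 0.3966.
P(at least one) = 1 − 0.3966 = 0.6034.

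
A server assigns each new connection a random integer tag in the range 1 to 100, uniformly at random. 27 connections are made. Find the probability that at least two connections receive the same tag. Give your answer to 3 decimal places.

It's easier to compute the probability that all 27 are distinct.
P(all distinct) = 100/100 · 99/100 · ··· · 74/100 ≈ 0.021.
So the probability of at least one match is 1 − 0.021 = 0.979.

0.979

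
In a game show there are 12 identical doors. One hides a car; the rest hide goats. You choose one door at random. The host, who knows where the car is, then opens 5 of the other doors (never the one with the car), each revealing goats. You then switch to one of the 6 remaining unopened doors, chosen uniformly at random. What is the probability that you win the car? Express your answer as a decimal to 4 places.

0.1528

Your original door holds the car with probability 1/12, so the other 11 collectively hold it with probability 11/12.
The host can always find 5 empty doors to open, so the reveals don't change that 11/12; it is now spread over the 6 remaining unopened doors.
P(win by switching) = (11/12) · (1/6) = 11/72 ≈ 0.1528.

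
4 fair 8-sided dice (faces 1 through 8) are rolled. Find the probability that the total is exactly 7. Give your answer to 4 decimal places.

0.0049

There are 8^4 = 4096 equally likely outcomes.
The number of ordered 4-tuples from {1,…,8} summing to 7 is 20.
P(sum = 7) = 20/4096 = 5/1024 ≈ 0.0049.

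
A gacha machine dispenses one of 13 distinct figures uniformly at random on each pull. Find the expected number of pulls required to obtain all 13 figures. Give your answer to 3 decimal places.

After i distinct types are collected, each trial gives a new one with probability (13−i)/13, so the expected wait for the next new type is 13/(13−i).
E = 13/13 + 13/12 + 13/11 + 13/10 + 13/9 + 13/8 + 13/7 + 13/6 + 13/5 + 13/4 + 13/3 + 13/2 + 13/1 = 1145993/27720 ≈ 41.342.

41.342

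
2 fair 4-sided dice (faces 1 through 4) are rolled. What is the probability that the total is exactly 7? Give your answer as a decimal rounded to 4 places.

0.1250

There are 4^2 = 16 equally likely outcomes.
The number of ordered 2-tuples from {1,…,4} summing to 7 is 2.
P(sum = 7) = 2/16 = 1/8 ≈ 0.1250.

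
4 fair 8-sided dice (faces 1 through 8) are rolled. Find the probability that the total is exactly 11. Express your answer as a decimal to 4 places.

0.0293

There are 8^4 = 4096 equally likely outcomes.
The number of ordered 4-tuples from {1,…,8} summing to 11 is 120.
P(sum = 11) = 120/4096 = 15/512 ≈ 0.0293.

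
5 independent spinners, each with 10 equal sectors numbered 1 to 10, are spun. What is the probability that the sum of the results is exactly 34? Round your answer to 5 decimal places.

0.03795

There are 10^5 = 100000 equally likely outcomes.
The number of ordered 5-tuples from {1,…,10} summing to 34 is 3795.
P(sum = 34) = 3795/100000 = 759/20000 ≈ 0.03795.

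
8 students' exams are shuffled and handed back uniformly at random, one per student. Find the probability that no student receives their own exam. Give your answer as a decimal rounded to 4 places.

This is the derangement probability: permutations of 8 with no fixed point.
D(8) = 8! · (1 − 1/1! + 1/2! − ··· + (−1)^8/8!) = 14833.
P = 14833/40320 = 2119/5760 ≈ 0.3679.

0.3679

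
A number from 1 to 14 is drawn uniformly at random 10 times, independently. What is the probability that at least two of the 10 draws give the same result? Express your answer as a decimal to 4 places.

P(all 10 different) = 14/14 · 13/14 · ··· · 5/14 ≈ 0.0126.
P(at least two equal) = 1 − 0.0126 = 0.9874.

0.9874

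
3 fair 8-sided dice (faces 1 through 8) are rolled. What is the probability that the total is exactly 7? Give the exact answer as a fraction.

There are 8^3 = 512 equally likely outcomes.
The number of ordered 3-tuples from {1,…,8} summing to 7 is 15.
P(sum = 7) = 15/512.

15/512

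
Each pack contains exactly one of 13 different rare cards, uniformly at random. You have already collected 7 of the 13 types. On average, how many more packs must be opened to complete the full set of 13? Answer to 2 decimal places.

31.85

Starting from 7 distinct types, each trial gives a new one with probability (13−i)/13 when i types are held, so the wait for the next new type is 13/(13−i).
E = 13/6 + 13/5 + 13/4 + 13/3 + 13/2 + 13/1 = 637/20 ≈ 31.85.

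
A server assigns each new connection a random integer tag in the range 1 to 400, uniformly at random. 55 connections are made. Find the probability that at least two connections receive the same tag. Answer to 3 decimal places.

It's easier to compute the probability that all 55 are distinct.
P(all distinct) = 400/400 · 399/400 · ··· · 346/400 ≈ 0.020.
So the probability of at least one match is 1 − 0.020 = 0.980.

0.980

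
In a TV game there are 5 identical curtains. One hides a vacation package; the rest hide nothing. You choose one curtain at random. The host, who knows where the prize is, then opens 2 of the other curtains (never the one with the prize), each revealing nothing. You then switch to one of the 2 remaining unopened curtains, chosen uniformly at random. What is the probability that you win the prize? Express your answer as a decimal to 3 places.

Your original curtain holds the prize with probability 1/5, so the other 4 collectively hold it with probability 4/5.
The host can always find 2 empty curtains to open, so the reveals don't change that 4/5; it is now spread over the 2 remaining unopened curtains.
P(win by switching) = (4/5) · (1/2) = 2/5 ≈ 0.400.

0.400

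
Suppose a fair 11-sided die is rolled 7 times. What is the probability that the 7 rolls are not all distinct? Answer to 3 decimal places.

P(all 7 different) = 11/11 · 10/11 · ··· · 5/11 ≈ 0.085.
P(at least two equal) = 1 − 0.085 = 0.915.

0.915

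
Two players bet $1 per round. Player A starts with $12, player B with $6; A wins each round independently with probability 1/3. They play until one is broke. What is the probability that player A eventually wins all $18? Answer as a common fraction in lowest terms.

Let r = q/p = (2/3)/(1/3) = 2. The recurrence P(i) = p·P(i+1) + q·P(i−1) with P(0)=0, P(18)=1 gives P(i) = (1 − r^i)/(1 − r^18).
P(12) = (1 − (2)^12) / (1 − (2)^18) = 65/4161.

65/4161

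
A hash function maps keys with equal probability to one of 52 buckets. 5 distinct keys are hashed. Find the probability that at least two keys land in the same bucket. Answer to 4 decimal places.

It's easier to compute the probability that all 5 are distinct.
P(all distinct) = 52/52 · 51/52 · ··· · 48/52 ≈ 0.8203.
So the probability of at least one match is 1 − 0.8203 = 0.1797.

0.1797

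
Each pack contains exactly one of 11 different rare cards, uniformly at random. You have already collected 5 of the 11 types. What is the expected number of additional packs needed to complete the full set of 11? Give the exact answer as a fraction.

Starting from 5 distinct types, each trial gives a new one with probability (11−i)/11 when i types are held, so the wait for the next new type is 11/(11−i).
E = 11/6 + 11/5 + 11/4 + 11/3 + 11/2 + 11/1 = 539/20.

539/20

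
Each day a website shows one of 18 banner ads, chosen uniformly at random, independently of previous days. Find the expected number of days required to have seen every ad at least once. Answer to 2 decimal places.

After i distinct types are collected, each trial gives a new one with probability (18−i)/18, so the expected wait for the next new type is 18/(18−i).
E = 18/18 + 18/17 + 18/16 + 18/15 + 18/14 + 18/13 + 18/12 + 18/11 + 18/10 + 18/9 + 18/8 + 18/7 + 18/6 + 18/5 + 18/4 + 18/3 + 18/2 + 18/1 = 42822903/680680 ≈ 62.91.

62.91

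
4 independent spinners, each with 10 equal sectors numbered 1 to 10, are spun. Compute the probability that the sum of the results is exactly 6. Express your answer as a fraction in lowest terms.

There are 10^4 = 10000 equally likely outcomes.
The number of ordered 4-tuples from {1,…,10} summing to 6 is 10.
P(sum = 6) = 10/10000 = 1/1000.

1/1000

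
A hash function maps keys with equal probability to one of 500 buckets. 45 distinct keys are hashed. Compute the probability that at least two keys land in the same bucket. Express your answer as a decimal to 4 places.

It's easier to compute the probability that all 45 are distinct.
P(all distinct) = 500/500 · 499/500 · ··· · 456/500 ≈ 0.1298.
So the probability of at least one match is 1 − 0.1298 = 0.8702.

0.8702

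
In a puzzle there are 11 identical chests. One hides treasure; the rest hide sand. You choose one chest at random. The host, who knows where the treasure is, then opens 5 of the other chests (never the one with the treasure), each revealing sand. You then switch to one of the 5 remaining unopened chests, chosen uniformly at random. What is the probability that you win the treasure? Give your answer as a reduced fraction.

2/11

Your original chest holds the treasure with probability 1/11, so the other 10 collectively hold it with probability 10/11.
The host can always find 5 empty chests to open, so the reveals don't change that 10/11; it is now spread over the 5 remaining unopened chests.
P(win by switching) = (10/11) · (1/5) = 2/11.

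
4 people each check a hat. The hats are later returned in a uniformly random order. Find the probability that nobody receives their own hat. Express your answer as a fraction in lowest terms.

This is the derangement probability: permutations of 4 with no fixed point.
D(4) = 4! · (1 − 1/1! + 1/2! − ··· + (−1)^4/4!) = 9.
P = 9/24 = 3/8.

3/8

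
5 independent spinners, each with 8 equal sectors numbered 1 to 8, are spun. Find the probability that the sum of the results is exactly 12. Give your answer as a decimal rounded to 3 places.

There are 8^5 = 32768 equally likely outcomes.
The number of ordered 5-tuples from {1,…,8} summing to 12 is 330.
P(sum = 12) = 330/32768 = 165/16384 ≈ 0.010.

0.010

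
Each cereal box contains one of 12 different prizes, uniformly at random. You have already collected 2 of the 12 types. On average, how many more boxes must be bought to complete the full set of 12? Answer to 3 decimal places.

35.148

Starting from 2 distinct types, each trial gives a new one with probability (12−i)/12 when i types are held, so the wait for the next new type is 12/(12−i).
E = 12/10 + 12/9 + 12/8 + 12/7 + 12/6 + 12/5 + 12/4 + 12/3 + 12/2 + 12/1 = 7381/210 ≈ 35.148.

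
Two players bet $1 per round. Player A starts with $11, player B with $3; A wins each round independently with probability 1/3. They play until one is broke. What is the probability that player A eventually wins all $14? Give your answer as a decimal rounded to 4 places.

Let r = q/p = (2/3)/(1/3) = 2. The recurrence P(i) = p·P(i+1) + q·P(i−1) with P(0)=0, P(14)=1 gives P(i) = (1 − r^i)/(1 − r^14).
P(11) = (1 − (2)^11) / (1 − (2)^14) = 2047/16383 ≈ 0.1249.

0.1249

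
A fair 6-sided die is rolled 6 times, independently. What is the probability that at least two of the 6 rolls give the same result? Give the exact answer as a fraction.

P(all 6 different) = 6/6 · 5/6 · ··· · 1/6 = 5/324.
P(at least two equal) = 1 − 5/324 = 319/324.

319/324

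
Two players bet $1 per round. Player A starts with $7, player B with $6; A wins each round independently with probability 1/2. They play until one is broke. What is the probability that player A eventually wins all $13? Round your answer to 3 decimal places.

With a fair step, P(i) = ½P(i−1) + ½P(i+1) with P(0)=0, P(13)=1 has the linear solution P(i) = i/13.
P(7) = 7/13 ≈ 0.538.

0.538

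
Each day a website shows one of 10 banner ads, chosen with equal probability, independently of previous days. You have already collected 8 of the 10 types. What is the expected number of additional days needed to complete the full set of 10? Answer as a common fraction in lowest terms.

Starting from 8 distinct types, each trial gives a new one with probability (10−i)/10 when i types are held, so the wait for the next new type is 10/(10−i).
E = 10/2 + 10/1 = 15.

15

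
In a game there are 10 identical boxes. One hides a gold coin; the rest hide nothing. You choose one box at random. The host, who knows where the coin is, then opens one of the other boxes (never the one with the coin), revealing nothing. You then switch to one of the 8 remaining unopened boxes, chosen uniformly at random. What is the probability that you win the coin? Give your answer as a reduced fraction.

Your original box holds the coin with probability 1/10, so the other 9 collectively hold it with probability 9/10.
The host can always find an empty box to open, so this doesn't change that 9/10; it is now spread over the 8 remaining unopened boxes.
P(win by switching) = (9/10) · (1/8) = 9/80.

9/80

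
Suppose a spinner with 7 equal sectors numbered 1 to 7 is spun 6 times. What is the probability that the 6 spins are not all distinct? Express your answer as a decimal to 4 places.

0.9572

P(all 6 different) = 7/7 · 6/7 · ··· · 2/7 ≈ 0.0428.
P(at least two equal) = 1 − 0.0428 = 0.9572.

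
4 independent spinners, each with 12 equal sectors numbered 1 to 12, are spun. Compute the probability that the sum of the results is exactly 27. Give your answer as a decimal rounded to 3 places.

There are 12^4 = 20736 equally likely outcomes.
The number of ordered 4-tuples from {1,…,12} summing to 27 is 1144.
P(sum = 27) = 1144/20736 = 143/2592 ≈ 0.055.

0.055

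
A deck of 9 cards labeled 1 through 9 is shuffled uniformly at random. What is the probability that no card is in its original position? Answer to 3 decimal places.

0.368

This is the derangement probability: permutations of 9 with no fixed point.
D(9) = 9! · (1 − 1/1! + 1/2! − ··· + (−1)^9/9!) = 133496.
P = 133496/362880 = 16687/45360 ≈ 0.368.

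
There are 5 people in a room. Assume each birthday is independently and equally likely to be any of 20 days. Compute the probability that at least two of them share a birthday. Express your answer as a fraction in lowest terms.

It's easier to compute the probability that all 5 are distinct.
P(all distinct) = 20/20 · 19/20 · ··· · 16/20 = 2907/5000.
So the probability of at least one match is 1 − 2907/5000 = 2093/5000.

2093/5000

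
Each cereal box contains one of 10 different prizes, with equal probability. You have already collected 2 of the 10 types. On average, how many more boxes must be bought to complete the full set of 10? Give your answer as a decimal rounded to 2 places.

27.18

Starting from 2 distinct types, each trial gives a new one with probability (10−i)/10 when i types are held, so the wait for the next new type is 10/(10−i).
E = 10/8 + 10/7 + 10/6 + 10/5 + 10/4 + 10/3 + 10/2 + 10/1 = 761/28 ≈ 27.18.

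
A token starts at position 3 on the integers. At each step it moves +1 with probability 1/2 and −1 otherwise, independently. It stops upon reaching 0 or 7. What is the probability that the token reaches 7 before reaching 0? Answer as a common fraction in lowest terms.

3/7

With a fair step, P(i) = ½P(i−1) + ½P(i+1) with P(0)=0, P(7)=1 has the linear solution P(i) = i/7.
P(3) = 3/7.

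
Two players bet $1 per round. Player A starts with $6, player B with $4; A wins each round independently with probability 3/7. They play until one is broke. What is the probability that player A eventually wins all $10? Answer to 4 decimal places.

0.2756

Let r = q/p = (4/7)/(3/7) = 4/3. The recurrence P(i) = p·P(i+1) + q·P(i−1) with P(0)=0, P(10)=1 gives P(i) = (1 − r^i)/(1 − r^10).
P(6) = (1 − (4/3)^6) / (1 − (4/3)^10) = 38961/141361 ≈ 0.2756.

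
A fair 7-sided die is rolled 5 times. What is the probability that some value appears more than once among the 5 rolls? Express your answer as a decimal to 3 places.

P(all 5 different) = 7/7 · 6/7 · ··· · 3/7 ≈ 0.150.
P(at least two equal) = 1 − 0.150 = 0.850.

0.850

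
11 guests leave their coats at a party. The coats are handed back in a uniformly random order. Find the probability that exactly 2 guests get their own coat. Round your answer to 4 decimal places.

Choose which 2 of the 11 are fixed: C(11,2) = 55 ways.
The remaining 9 must have no fixed point: D(9) = 133496.
P = 55·133496/39916800 = 16687/90720 ≈ 0.1839.

0.1839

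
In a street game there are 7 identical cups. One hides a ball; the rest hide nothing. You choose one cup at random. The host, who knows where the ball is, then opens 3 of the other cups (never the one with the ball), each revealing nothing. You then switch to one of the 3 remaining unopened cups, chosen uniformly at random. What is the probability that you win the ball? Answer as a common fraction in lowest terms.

Your original cup holds the ball with probability 1/7, so the other 6 collectively hold it with probability 6/7.
The host can always find 3 empty cups to open, so the reveals don't change that 6/7; it is now spread over the 3 remaining unopened cups.
P(win by switching) = (6/7) · (1/3) = 2/7.

2/7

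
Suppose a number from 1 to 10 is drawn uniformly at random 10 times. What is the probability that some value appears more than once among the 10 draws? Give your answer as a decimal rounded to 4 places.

0.9996

P(all 10 different) = 10/10 · 9/10 · ··· · 1/10 ≈ 0.0004.
P(at least two equal) = 1 − 0.0004 = 0.9996.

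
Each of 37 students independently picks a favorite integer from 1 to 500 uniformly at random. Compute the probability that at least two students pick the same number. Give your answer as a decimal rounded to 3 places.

0.745

It's easier to compute the probability that all 37 are distinct.
P(all distinct) = 500/500 · 499/500 · ··· · 464/500 ≈ 0.255.
So the probability of at least one match is 1 − 0.255 = 0.745.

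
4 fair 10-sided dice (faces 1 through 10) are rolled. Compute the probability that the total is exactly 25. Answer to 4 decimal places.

There are 10^4 = 10000 equally likely outcomes.
The number of ordered 4-tuples from {1,…,10} summing to 25 is 592.
P(sum = 25) = 592/10000 = 37/625 ≈ 0.0592.

0.0592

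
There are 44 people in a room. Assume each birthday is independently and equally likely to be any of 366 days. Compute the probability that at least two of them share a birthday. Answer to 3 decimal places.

It's easier to compute the probability that all 44 are distinct.
P(all distinct) = 366/366 · 365/366 · ··· · 323/366 ≈ 0.068.
So the probability of at least one match is 1 − 0.068 = 0.932.

0.932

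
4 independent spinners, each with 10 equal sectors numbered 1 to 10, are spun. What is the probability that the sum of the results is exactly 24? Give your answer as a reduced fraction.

There are 10^4 = 10000 equally likely outcomes.
The number of ordered 4-tuples from {1,…,10} summing to 24 is 633.
P(sum = 24) = 633/10000.

633/10000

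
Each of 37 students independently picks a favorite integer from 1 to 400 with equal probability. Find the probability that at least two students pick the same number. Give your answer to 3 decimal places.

It's easier to compute the probability that all 37 are distinct.
P(all distinct) = 400/400 · 399/400 · ··· · 364/400 ≈ 0.179.
So the probability of at least one match is 1 − 0.179 = 0.821.

0.821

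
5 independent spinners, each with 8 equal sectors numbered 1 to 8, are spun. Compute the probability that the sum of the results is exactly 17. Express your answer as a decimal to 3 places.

0.045

There are 8^5 = 32768 equally likely outcomes.
The number of ordered 5-tuples from {1,…,8} summing to 17 is 1470.
P(sum = 17) = 1470/32768 = 735/16384 ≈ 0.045.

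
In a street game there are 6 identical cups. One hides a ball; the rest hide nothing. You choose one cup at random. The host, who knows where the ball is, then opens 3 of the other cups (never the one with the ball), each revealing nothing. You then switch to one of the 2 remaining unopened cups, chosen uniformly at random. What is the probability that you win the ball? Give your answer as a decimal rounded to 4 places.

0.4167

Your original cup holds the ball with probability 1/6, so the other 5 collectively hold it with probability 5/6.
The host can always find 3 empty cups to open, so the reveals don't change that 5/6; it is now spread over the 2 remaining unopened cups.
P(win by switching) = (5/6) · (1/2) = 5/12 ≈ 0.4167.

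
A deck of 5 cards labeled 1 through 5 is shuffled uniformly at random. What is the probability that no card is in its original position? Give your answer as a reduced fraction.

11/30

This is the derangement probability: permutations of 5 with no fixed point.
D(5) = 5! · (1 − 1/1! + 1/2! − ··· + (−1)^5/5!) = 44.
P = 44/120 = 11/30.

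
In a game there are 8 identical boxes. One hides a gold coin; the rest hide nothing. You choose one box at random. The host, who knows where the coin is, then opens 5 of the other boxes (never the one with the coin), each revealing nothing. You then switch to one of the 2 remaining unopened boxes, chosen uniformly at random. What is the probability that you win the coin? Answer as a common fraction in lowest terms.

7/16

Your original box holds the coin with probability 1/8, so the other 7 collectively hold it with probability 7/8.
The host can always find 5 empty boxes to open, so the reveals don't change that 7/8; it is now spread over the 2 remaining unopened boxes.
P(win by switching) = (7/8) · (1/2) = 7/16.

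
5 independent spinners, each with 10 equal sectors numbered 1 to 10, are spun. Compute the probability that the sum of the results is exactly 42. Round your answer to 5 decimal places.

There are 10^5 = 100000 equally likely outcomes.
The number of ordered 5-tuples from {1,…,10} summing to 42 is 495.
P(sum = 42) = 495/100000 = 99/20000 ≈ 0.00495.

0.00495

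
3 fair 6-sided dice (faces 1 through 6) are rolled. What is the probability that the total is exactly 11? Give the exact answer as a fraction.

There are 6^3 = 216 equally likely outcomes.
The number of ordered 3-tuples from {1,…,6} summing to 11 is 27.
P(sum = 11) = 27/216 = 1/8.

1/8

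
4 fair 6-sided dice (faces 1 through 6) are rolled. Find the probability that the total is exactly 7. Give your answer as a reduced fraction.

5/324

There are 6^4 = 1296 equally likely outcomes.
The number of ordered 4-tuples from {1,…,6} summing to 7 is 20.
P(sum = 7) = 20/1296 = 5/324.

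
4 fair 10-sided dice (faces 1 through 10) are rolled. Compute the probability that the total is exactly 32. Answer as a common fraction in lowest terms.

There are 10^4 = 10000 equally likely outcomes.
The number of ordered 4-tuples from {1,…,10} summing to 32 is 165.
P(sum = 32) = 165/10000 = 33/2000.

33/2000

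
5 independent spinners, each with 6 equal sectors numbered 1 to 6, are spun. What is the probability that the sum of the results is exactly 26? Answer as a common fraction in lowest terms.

There are 6^5 = 7776 equally likely outcomes.
The number of ordered 5-tuples from {1,…,6} summing to 26 is 70.
P(sum = 26) = 70/7776 = 35/3888.

35/3888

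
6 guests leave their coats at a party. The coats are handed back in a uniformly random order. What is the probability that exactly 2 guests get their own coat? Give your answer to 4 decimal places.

0.1875

Choose which 2 of the 6 are fixed: C(6,2) = 15 ways.
The remaining 4 must have no fixed point: D(4) = 9.
P = 15·9/720 = 3/16 ≈ 0.1875.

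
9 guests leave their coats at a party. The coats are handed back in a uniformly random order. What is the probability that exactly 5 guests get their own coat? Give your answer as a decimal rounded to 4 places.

0.0031

Choose which 5 of the 9 are fixed: C(9,5) = 126 ways.
The remaining 4 must have no fixed point: D(4) = 9.
P = 126·9/362880 = 1/320 ≈ 0.0031.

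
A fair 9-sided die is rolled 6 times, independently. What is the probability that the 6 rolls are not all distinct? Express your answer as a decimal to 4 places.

0.8862

P(all 6 different) = 9/9 · 8/9 · ··· · 4/9 ≈ 0.1138.
P(at least two equal) = 1 − 0.1138 = 0.8862.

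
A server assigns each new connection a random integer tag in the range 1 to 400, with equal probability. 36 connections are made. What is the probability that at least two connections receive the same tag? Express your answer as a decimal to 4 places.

0.8028

It's easier to compute the probability that all 36 are distinct.
P(all distinct) = 400/400 · 399/400 · ··· · 365/400 ≈ 0.1972.
So the probability of at least one match is 1 − 0.1972 = 0.8028.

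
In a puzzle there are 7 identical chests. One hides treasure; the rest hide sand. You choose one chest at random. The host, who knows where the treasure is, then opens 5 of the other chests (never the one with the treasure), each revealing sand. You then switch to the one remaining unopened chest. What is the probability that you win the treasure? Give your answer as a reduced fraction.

6/7

Your original chest holds the treasure with probability 1/7, so the other 6 collectively hold it with probability 6/7.
The host can always find 5 empty chests to open, so the reveals don't change that 6/7; it is now spread over the 1 remaining unopened chest.
P(win by switching) = (6/7) · (1/1) = 6/7.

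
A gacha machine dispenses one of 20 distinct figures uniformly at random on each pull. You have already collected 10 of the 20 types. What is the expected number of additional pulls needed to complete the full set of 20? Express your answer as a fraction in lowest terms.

Starting from 10 distinct types, each trial gives a new one with probability (20−i)/20 when i types are held, so the wait for the next new type is 20/(20−i).
E = 20/10 + 20/9 + 20/8 + 20/7 + 20/6 + 20/5 + 20/4 + 20/3 + 20/2 + 20/1 = 7381/126.

7381/126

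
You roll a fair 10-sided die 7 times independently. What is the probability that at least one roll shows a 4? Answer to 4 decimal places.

0.5217

P(no roll shows a 4) = (9/10)^7 ≈ 0.4783.
P(at least one) = 1 − 0.4783 = 0.5217.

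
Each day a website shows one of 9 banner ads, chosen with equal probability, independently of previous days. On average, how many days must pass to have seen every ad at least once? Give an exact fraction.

After i distinct types are collected, each trial gives a new one with probability (9−i)/9, so the expected wait for the next new type is 9/(9−i).
E = 9/9 + 9/8 + 9/7 + 9/6 + 9/5 + 9/4 + 9/3 + 9/2 + 9/1 = 7129/280.

7129/280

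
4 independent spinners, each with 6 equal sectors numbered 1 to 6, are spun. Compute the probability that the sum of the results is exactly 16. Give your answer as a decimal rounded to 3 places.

0.096

There are 6^4 = 1296 equally likely outcomes.
The number of ordered 4-tuples from {1,…,6} summing to 16 is 125.
P(sum = 16) = 125/1296 ≈ 0.096.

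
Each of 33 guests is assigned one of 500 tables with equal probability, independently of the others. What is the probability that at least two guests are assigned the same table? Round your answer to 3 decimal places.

It's easier to compute the probability that all 33 are distinct.
P(all distinct) = 500/500 · 499/500 · ··· · 468/500 ≈ 0.340.
So the probability of at least one match is 1 − 0.340 = 0.660.

0.660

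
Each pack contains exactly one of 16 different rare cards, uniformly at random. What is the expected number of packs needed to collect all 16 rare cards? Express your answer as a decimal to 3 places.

54.092

After i distinct types are collected, each trial gives a new one with probability (16−i)/16, so the expected wait for the next new type is 16/(16−i).
E = 16/16 + 16/15 + 16/14 + 16/13 + 16/12 + 16/11 + 16/10 + 16/9 + 16/8 + 16/7 + 16/6 + 16/5 + 16/4 + 16/3 + 16/2 + 16/1 = 2436559/45045 ≈ 54.092.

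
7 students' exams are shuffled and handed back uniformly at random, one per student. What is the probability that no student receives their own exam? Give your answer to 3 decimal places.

0.368

This is the derangement probability: permutations of 7 with no fixed point.
D(7) = 7! · (1 − 1/1! + 1/2! − ··· + (−1)^7/7!) = 1854.
P = 1854/5040 = 103/280 ≈ 0.368.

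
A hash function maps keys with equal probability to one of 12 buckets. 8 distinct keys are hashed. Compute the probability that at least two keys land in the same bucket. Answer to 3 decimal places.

It's easier to compute the probability that all 8 are distinct.
P(all distinct) = 12/12 · 11/12 · ··· · 5/12 ≈ 0.046.
So the probability of at least one match is 1 − 0.046 = 0.954.

0.954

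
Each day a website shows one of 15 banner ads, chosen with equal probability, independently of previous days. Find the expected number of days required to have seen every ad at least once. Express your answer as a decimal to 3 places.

49.773

After i distinct types are collected, each trial gives a new one with probability (15−i)/15, so the expected wait for the next new type is 15/(15−i).
E = 15/15 + 15/14 + 15/13 + 15/12 + 15/11 + 15/10 + 15/9 + 15/8 + 15/7 + 15/6 + 15/5 + 15/4 + 15/3 + 15/2 + 15/1 = 1195757/24024 ≈ 49.773.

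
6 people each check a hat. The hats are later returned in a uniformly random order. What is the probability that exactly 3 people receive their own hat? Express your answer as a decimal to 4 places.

Choose which 3 of the 6 are fixed: C(6,3) = 20 ways.
The remaining 3 must have no fixed point: D(3) = 2.
P = 20·2/720 = 1/18 ≈ 0.0556.

0.0556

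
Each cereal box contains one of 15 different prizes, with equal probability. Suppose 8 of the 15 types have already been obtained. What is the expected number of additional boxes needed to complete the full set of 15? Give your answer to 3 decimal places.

Starting from 8 distinct types, each trial gives a new one with probability (15−i)/15 when i types are held, so the wait for the next new type is 15/(15−i).
E = 15/7 + 15/6 + 15/5 + 15/4 + 15/3 + 15/2 + 15/1 = 1089/28 ≈ 38.893.

38.893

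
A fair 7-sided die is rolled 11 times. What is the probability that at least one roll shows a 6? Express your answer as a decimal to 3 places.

0.817

P(no roll shows a 6) = (6/7)^11 ≈ 0.183.
P(at least one) = 1 − 0.183 = 0.817.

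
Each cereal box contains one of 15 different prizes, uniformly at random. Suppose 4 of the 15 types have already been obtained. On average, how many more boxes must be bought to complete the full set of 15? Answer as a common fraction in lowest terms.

83711/1848

Starting from 4 distinct types, each trial gives a new one with probability (15−i)/15 when i types are held, so the wait for the next new type is 15/(15−i).
E = 15/11 + 15/10 + 15/9 + 15/8 + 15/7 + 15/6 + 15/5 + 15/4 + 15/3 + 15/2 + 15/1 = 83711/1848.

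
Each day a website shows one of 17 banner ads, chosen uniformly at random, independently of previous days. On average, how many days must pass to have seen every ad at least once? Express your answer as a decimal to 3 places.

After i distinct types are collected, each trial gives a new one with probability (17−i)/17, so the expected wait for the next new type is 17/(17−i).
E = 17/17 + 17/16 + 17/15 + 17/14 + 17/13 + 17/12 + 17/11 + 17/10 + 17/9 + 17/8 + 17/7 + 17/6 + 17/5 + 17/4 + 17/3 + 17/2 + 17/1 = 42142223/720720 ≈ 58.472.

58.472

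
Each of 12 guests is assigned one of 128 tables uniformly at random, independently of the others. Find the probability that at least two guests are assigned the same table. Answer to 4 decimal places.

0.4125

It's easier to compute the probability that all 12 are distinct.
P(all distinct) = 128/128 · 127/128 · ··· · 117/128 ≈ 0.5875.
So the probability of at least one match is 1 − 0.5875 = 0.4125.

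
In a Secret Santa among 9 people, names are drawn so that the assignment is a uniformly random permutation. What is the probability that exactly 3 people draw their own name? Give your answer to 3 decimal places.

Choose which 3 of the 9 are fixed: C(9,3) = 84 ways.
The remaining 6 must have no fixed point: D(6) = 265.
P = 84·265/362880 = 53/864 ≈ 0.061.

0.061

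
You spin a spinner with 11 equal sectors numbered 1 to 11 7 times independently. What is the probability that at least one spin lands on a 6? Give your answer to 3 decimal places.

0.487

P(no spin lands on a 6) = (10/11)^7 ≈ 0.513.
P(at least one) = 1 − 0.513 = 0.487.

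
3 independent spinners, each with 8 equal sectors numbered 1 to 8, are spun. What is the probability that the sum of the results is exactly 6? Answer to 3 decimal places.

There are 8^3 = 512 equally likely outcomes.
The number of ordered 3-tuples from {1,…,8} summing to 6 is 10.
P(sum = 6) = 10/512 = 5/256 ≈ 0.020.

0.020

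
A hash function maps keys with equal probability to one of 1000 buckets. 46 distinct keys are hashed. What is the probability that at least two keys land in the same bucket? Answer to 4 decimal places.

It's easier to compute the probability that all 46 are distinct.
P(all distinct) = 1000/1000 · 999/1000 · ··· · 955/1000 ≈ 0.3496.
So the probability of at least one match is 1 − 0.3496 = 0.6504.

0.6504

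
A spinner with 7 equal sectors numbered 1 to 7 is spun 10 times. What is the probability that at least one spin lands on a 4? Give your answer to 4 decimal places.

P(no spin lands on a 4) = (6/7)^10 ≈ 0.2141.
P(at least one) = 1 − 0.2141 = 0.7859.

0.7859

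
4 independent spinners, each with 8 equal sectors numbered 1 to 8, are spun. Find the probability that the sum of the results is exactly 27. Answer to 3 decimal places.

0.014

There are 8^4 = 4096 equally likely outcomes.
The number of ordered 4-tuples from {1,…,8} summing to 27 is 56.
P(sum = 27) = 56/4096 = 7/512 ≈ 0.014.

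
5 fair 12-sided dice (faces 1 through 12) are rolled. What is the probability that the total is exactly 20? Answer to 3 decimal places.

There are 12^5 = 248832 equally likely outcomes.
The number of ordered 5-tuples from {1,…,12} summing to 20 is 3701.
P(sum = 20) = 3701/248832 ≈ 0.015.

0.015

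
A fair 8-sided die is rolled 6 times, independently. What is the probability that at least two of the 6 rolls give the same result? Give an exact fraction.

3781/4096

P(all 6 different) = 8/8 · 7/8 · ··· · 3/8 = 315/4096.
P(at least two equal) = 1 − 315/4096 = 3781/4096.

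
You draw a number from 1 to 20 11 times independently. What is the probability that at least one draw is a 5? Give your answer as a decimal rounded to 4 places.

P(no draw is a 5) = (19/20)^11 ≈ 0.5688.
P(at least one) = 1 − 0.5688 = 0.4312.

0.4312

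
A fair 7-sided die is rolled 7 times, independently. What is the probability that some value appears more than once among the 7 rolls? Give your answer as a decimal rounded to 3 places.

P(all 7 different) = 7/7 · 6/7 · ··· · 1/7 ≈ 0.006.
P(at least two equal) = 1 − 0.006 = 0.994.

0.994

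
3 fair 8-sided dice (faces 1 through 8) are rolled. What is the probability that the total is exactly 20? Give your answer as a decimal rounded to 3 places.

0.029

There are 8^3 = 512 equally likely outcomes.
The number of ordered 3-tuples from {1,…,8} summing to 20 is 15.
P(sum = 20) = 15/512 ≈ 0.029.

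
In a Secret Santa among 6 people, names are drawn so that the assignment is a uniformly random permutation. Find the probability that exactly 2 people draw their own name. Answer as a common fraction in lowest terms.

Choose which 2 of the 6 are fixed: C(6,2) = 15 ways.
The remaining 4 must have no fixed point: D(4) = 9.
P = 15·9/720 = 3/16.

3/16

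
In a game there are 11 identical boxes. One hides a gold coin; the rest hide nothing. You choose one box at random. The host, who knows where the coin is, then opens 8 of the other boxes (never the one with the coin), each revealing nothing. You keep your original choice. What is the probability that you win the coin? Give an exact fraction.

1/11

The host can always open 8 empty boxes regardless of your choice, so the reveals give no information about your original box.
P(win by staying) = 1/11.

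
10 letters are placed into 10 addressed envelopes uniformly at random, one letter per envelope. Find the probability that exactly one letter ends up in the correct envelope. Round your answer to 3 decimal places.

0.368

Choose which one is fixed: C(10,1) = 10 ways.
The remaining 9 must have no fixed point: D(9) = 133496.
P = 10·133496/3628800 = 16687/45360 ≈ 0.368.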